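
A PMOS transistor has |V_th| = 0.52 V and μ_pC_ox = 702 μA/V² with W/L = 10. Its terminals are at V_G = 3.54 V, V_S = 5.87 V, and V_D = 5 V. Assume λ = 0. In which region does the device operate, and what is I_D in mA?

Triode; I_D = 8.40 mA

V_SG = V_S − V_G = 5.87 − 3.54 = 2.33 V; V_SD = V_S − V_D = 5.87 − 5 = 0.87 V.
k_p = μ_pC_ox · (W/L) = 7.02 mA/V².
V_ov = V_SG − |V_th| = 2.33 − 0.52 = 1.81 V.
Since V_SD = 0.87 V < V_ov = 1.81 V, the device is in the triode region.
I_D = k_p [V_ov · V_SD − ½ V_SD²] = 7.02 × [1.81 × 0.87 − 0.5 × 0.87²] = 8.4 mA.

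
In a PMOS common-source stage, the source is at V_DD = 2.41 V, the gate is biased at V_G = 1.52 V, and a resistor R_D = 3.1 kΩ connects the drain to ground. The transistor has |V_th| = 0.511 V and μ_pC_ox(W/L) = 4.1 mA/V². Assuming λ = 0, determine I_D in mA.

V_SG = V_DD − V_G = 2.41 − 1.52 = 0.89 V, so V_ov = 0.89 − 0.511 = 0.379 V.
Assume saturation: I_D = ½ k_p V_ov² = 0.5 × 4.1 × 0.379² = 0.294 mA, giving V_SD = V_DD − I_D R_D = 2.41 − 0.294 × 3.1 = 1.5 V.
V_SD = 1.5 V ≥ V_ov = 0.379 V, confirming saturation.

I_D = 0.294 mA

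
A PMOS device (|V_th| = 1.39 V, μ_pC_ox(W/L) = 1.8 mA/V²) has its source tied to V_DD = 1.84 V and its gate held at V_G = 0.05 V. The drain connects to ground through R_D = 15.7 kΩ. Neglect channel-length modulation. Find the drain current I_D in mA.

I_D = 0.105 mA

V_SG = V_DD − V_G = 1.84 − 0.05 = 1.79 V, so V_ov = 1.79 − 1.39 = 0.4 V.
Assume saturation: I_D = ½ k_p V_ov² = 0.5 × 1.8 × 0.4² = 0.144 mA, giving V_SD = V_DD − I_D R_D = 1.84 − 0.144 × 15.7 = -0.421 V.
But -0.421 V < V_ov = 0.4 V, so the device is actually in triode.
In triode I_D = k_p[V_ov V_SD − ½ V_SD²] and I_D = (V_DD − V_SD)/R_D. Equating: 14.1 V_SD² − 12.3 V_SD + 1.84 = 0, giving V_SD = 0.192 V (the root below V_ov).
I_D = (1.84 − 0.192) / 15.7 = 0.105 mA.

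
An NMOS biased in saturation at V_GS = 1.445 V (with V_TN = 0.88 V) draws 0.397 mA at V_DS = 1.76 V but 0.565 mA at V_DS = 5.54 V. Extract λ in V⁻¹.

λ = 0.139 V⁻¹

With V_GS fixed, I_D ∝ (1 + λ V_DS) in saturation, so I_D2/I_D1 = (1 + λ V_DS2)/(1 + λ V_DS1).
0.565/0.397 = 1.423 = (1 + 5.54 λ)/(1 + 1.76 λ).
Solving: λ (I_D1 V_DS2 − I_D2 V_DS1) = I_D2 − I_D1, so λ = (0.565 − 0.397) / (0.397 × 5.54 − 0.565 × 1.76) = 0.168 / 1.2 = 0.139 V⁻¹.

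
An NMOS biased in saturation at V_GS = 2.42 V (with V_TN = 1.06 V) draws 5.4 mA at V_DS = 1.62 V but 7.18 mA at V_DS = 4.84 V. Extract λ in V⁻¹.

λ = 0.123 V⁻¹

With V_GS fixed, I_D ∝ (1 + λ V_DS) in saturation, so I_D2/I_D1 = (1 + λ V_DS2)/(1 + λ V_DS1).
7.18/5.4 = 1.33 = (1 + 4.84 λ)/(1 + 1.62 λ).
Solving: λ (I_D1 V_DS2 − I_D2 V_DS1) = I_D2 − I_D1, so λ = (7.18 − 5.4) / (5.4 × 4.84 − 7.18 × 1.62) = 1.78 / 14.5 = 0.123 V⁻¹.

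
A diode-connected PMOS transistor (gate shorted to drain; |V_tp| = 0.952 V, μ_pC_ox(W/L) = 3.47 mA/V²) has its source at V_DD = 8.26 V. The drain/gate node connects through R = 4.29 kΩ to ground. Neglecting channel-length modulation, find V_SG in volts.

With gate tied to drain, V_SG = V_SD ≥ V_SG − |V_tp|, so the device is in saturation.
KCL at the drain: ½ k_p (V_SG − |V_tp|)² = (V_DD − V_SG)/R.
Let x = V_SG − 0.952. Then 7.44 x² + x − 7.308 = 0, giving x = 0.926 V (positive root), so V_SG = 1.88 V.
I_D = (V_DD − V_SG)/R = (8.26 − 1.88) / 4.29 = 1.49 mA.

V_SG = 1.88 V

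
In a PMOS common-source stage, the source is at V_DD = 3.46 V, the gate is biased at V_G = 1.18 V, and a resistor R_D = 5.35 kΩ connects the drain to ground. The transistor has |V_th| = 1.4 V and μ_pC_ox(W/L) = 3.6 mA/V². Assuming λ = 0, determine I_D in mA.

V_SG = V_DD − V_G = 3.46 − 1.18 = 2.28 V, so V_ov = 2.28 − 1.4 = 0.88 V.
Assume saturation: I_D = ½ k_p V_ov² = 0.5 × 3.6 × 0.88² = 1.39 mA, giving V_SD = V_DD − I_D R_D = 3.46 − 1.39 × 5.35 = -4 V.
But -4 V < V_ov = 0.88 V, so the device is actually in triode.
In triode I_D = k_p[V_ov V_SD − ½ V_SD²] and I_D = (V_DD − V_SD)/R_D. Equating: 9.63 V_SD² − 17.95 V_SD + 3.46 = 0, giving V_SD = 0.218 V (the root below V_ov).
I_D = (3.46 − 0.218) / 5.35 = 0.606 mA.

I_D = 0.606 mA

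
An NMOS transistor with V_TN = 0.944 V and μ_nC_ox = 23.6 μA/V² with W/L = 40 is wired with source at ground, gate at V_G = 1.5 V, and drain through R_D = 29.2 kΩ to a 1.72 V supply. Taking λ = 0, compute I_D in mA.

I_D = 0.0549 mA

V_GS = V_G = 1.5 V, so V_ov = 1.5 − 0.944 = 0.556 V.
k_n = μ_nC_ox · (W/L) = 0.944 mA/V².
Assume saturation: I_D = ½ k_n V_ov² = 0.5 × 0.944 × 0.556² = 0.146 mA, giving V_DS = V_DD − I_D R_D = 1.72 − 0.146 × 29.2 = -2.54 V.
But -2.54 V < V_ov = 0.556 V, so the device is actually in triode.
In triode I_D = k_n[V_ov V_DS − ½ V_DS²] and I_D = (V_DD − V_DS)/R_D. Equating: 13.8 V_DS² − 16.33 V_DS + 1.72 = 0, giving V_DS = 0.117 V (the root below V_ov).
I_D = (1.72 − 0.117) / 29.2 = 0.0549 mA.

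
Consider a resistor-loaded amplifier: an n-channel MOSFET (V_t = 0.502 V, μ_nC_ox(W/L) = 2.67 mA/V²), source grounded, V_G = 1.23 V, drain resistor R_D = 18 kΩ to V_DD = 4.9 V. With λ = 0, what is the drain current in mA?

I_D = 0.264 mA

V_GS = V_G = 1.23 V, so V_ov = 1.23 − 0.502 = 0.728 V.
Assume saturation: I_D = ½ k_n V_ov² = 0.5 × 2.67 × 0.728² = 0.708 mA, giving V_DS = V_DD − I_D R_D = 4.9 − 0.708 × 18 = -7.84 V.
But -7.84 V < V_ov = 0.728 V, so the device is actually in triode.
In triode I_D = k_n[V_ov V_DS − ½ V_DS²] and I_D = (V_DD − V_DS)/R_D. Equating: 24 V_DS² − 35.99 V_DS + 4.9 = 0, giving V_DS = 0.151 V (the root below V_ov).
I_D = (4.9 − 0.151) / 18 = 0.264 mA.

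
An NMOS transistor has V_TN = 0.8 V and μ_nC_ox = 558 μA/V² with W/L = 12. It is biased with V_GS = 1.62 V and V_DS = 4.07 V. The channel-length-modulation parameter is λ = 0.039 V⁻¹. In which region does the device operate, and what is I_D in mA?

Saturation; I_D = 2.61 mA

k_n = μ_nC_ox · (W/L) = 6.696 mA/V².
V_ov = V_GS − V_TN = 1.62 − 0.8 = 0.82 V.
Since V_DS = 4.07 V ≥ V_ov = 0.82 V, the device is in saturation.
I_D = ½ k_n V_ov² (1 + λ V_DS) = 0.5 × 6.696 × 0.82² × (1 + 0.039 × 4.07) = 2.61 mA.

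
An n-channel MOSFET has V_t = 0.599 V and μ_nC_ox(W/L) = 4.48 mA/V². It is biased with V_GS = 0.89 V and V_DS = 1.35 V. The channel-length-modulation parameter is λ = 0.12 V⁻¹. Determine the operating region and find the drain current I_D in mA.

V_ov = V_GS − V_t = 0.89 − 0.599 = 0.291 V.
Since V_DS = 1.35 V ≥ V_ov = 0.291 V, the device is in saturation.
I_D = ½ k_n V_ov² (1 + λ V_DS) = 0.5 × 4.48 × 0.291² × (1 + 0.12 × 1.35) = 0.22 mA.

Saturation; I_D = 0.220 mA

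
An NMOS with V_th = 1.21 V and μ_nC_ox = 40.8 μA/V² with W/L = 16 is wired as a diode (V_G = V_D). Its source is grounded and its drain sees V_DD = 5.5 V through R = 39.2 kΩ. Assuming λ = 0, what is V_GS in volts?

With gate tied to drain, V_GS = V_DS ≥ V_GS − V_th, so the device is in saturation.
k_n = μ_nC_ox · (W/L) = 0.6528 mA/V².
KCL at the drain: ½ k_n (V_GS − V_th)² = (V_DD − V_GS)/R.
Let x = V_GS − 1.21. Then 12.8 x² + x − 4.29 = 0, giving x = 0.541 V (positive root), so V_GS = 1.75 V.
I_D = (V_DD − V_GS)/R = (5.5 − 1.75) / 39.2 = 0.0956 mA.

V_GS = 1.75 V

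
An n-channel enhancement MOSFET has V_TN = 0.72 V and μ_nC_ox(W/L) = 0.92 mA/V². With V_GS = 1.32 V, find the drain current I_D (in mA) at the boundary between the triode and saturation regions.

I_D = 0.166 mA

At the boundary V_DS = V_ov = V_GS − V_TN = 1.32 − 0.72 = 0.6 V.
I_D = ½ k_n V_ov² = 0.5 × 0.92 × 0.6² = 0.166 mA.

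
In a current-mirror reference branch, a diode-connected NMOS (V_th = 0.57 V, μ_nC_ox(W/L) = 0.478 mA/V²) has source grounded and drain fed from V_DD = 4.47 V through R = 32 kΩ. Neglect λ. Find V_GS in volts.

With gate tied to drain, V_GS = V_DS ≥ V_GS − V_th, so the device is in saturation.
KCL at the drain: ½ k_n (V_GS − V_th)² = (V_DD − V_GS)/R.
Let x = V_GS − 0.57. Then 7.65 x² + x − 3.9 = 0, giving x = 0.652 V (positive root), so V_GS = 1.22 V.
I_D = (V_DD − V_GS)/R = (4.47 − 1.22) / 32 = 0.102 mA.

V_GS = 1.22 V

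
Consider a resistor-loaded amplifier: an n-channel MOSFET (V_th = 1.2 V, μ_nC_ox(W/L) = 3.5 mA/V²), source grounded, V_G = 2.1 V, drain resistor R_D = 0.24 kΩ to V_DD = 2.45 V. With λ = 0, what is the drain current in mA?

V_GS = V_G = 2.1 V, so V_ov = 2.1 − 1.2 = 0.9 V.
Assume saturation: I_D = ½ k_n V_ov² = 0.5 × 3.5 × 0.9² = 1.42 mA, giving V_DS = V_DD − I_D R_D = 2.45 − 1.42 × 0.24 = 2.11 V.
V_DS = 2.11 V ≥ V_ov = 0.9 V, confirming saturation.

I_D = 1.42 mA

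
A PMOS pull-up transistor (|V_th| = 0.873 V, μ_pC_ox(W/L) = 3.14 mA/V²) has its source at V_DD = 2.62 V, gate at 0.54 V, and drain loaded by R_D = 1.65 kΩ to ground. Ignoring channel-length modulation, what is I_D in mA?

V_SG = V_DD − V_G = 2.62 − 0.54 = 2.08 V, so V_ov = 2.08 − 0.873 = 1.21 V.
Assume saturation: I_D = ½ k_p V_ov² = 0.5 × 3.14 × 1.21² = 2.29 mA, giving V_SD = V_DD − I_D R_D = 2.62 − 2.29 × 1.65 = -1.15 V.
But -1.15 V < V_ov = 1.21 V, so the device is actually in triode.
In triode I_D = k_p[V_ov V_SD − ½ V_SD²] and I_D = (V_DD − V_SD)/R_D. Equating: 2.59 V_SD² − 7.253 V_SD + 2.62 = 0, giving V_SD = 0.426 V (the root below V_ov).
I_D = (2.62 − 0.426) / 1.65 = 1.33 mA.

I_D = 1.33 mA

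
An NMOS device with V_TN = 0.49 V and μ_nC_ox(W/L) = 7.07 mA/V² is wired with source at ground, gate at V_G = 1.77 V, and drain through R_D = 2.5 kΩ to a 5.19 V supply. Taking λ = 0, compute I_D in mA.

V_GS = V_G = 1.77 V, so V_ov = 1.77 − 0.49 = 1.28 V.
Assume saturation: I_D = ½ k_n V_ov² = 0.5 × 7.07 × 1.28² = 5.79 mA, giving V_DS = V_DD − I_D R_D = 5.19 − 5.79 × 2.5 = -9.29 V.
But -9.29 V < V_ov = 1.28 V, so the device is actually in triode.
In triode I_D = k_n[V_ov V_DS − ½ V_DS²] and I_D = (V_DD − V_DS)/R_D. Equating: 8.84 V_DS² − 23.62 V_DS + 5.19 = 0, giving V_DS = 0.242 V (the root below V_ov).
I_D = (5.19 − 0.242) / 2.5 = 1.98 mA.

I_D = 1.98 mA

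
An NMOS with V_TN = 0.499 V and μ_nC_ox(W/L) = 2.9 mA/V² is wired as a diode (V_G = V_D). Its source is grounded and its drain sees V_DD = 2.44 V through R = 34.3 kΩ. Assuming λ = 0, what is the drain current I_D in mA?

I_D = 0.0511 mA

With gate tied to drain, V_GS = V_DS ≥ V_GS − V_TN, so the device is in saturation.
KCL at the drain: ½ k_n (V_GS − V_TN)² = (V_DD − V_GS)/R.
Let x = V_GS − 0.499. Then 49.7 x² + x − 1.941 = 0, giving x = 0.188 V (positive root), so V_GS = 0.687 V.
I_D = (V_DD − V_GS)/R = (2.44 − 0.687) / 34.3 = 0.0511 mA.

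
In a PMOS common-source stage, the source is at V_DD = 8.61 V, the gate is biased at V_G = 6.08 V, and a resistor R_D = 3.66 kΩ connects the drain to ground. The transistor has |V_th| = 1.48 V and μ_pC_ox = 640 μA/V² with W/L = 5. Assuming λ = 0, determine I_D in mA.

I_D = 1.76 mA

V_SG = V_DD − V_G = 8.61 − 6.08 = 2.53 V, so V_ov = 2.53 − 1.48 = 1.05 V.
k_p = μ_pC_ox · (W/L) = 3.2 mA/V².
Assume saturation: I_D = ½ k_p V_ov² = 0.5 × 3.2 × 1.05² = 1.76 mA, giving V_SD = V_DD − I_D R_D = 8.61 − 1.76 × 3.66 = 2.15 V.
V_SD = 2.15 V ≥ V_ov = 1.05 V, confirming saturation.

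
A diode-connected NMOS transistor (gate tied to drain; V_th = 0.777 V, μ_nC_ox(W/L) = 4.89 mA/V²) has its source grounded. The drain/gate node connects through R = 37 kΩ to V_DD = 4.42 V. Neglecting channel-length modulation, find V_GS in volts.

With gate tied to drain, V_GS = V_DS ≥ V_GS − V_th, so the device is in saturation.
KCL at the drain: ½ k_n (V_GS − V_th)² = (V_DD − V_GS)/R.
Let x = V_GS − 0.777. Then 90.5 x² + x − 3.643 = 0, giving x = 0.195 V (positive root), so V_GS = 0.972 V.
I_D = (V_DD − V_GS)/R = (4.42 − 0.972) / 37 = 0.0932 mA.

V_GS = 0.972 V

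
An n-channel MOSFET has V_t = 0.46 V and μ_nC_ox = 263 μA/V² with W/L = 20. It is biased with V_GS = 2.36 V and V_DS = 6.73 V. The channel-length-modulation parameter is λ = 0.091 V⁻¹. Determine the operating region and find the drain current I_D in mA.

k_n = μ_nC_ox · (W/L) = 5.26 mA/V².
V_ov = V_GS − V_t = 2.36 − 0.46 = 1.9 V.
Since V_DS = 6.73 V ≥ V_ov = 1.9 V, the device is in saturation.
I_D = ½ k_n V_ov² (1 + λ V_DS) = 0.5 × 5.26 × 1.9² × (1 + 0.091 × 6.73) = 15.3 mA.

Saturation; I_D = 15.3 mA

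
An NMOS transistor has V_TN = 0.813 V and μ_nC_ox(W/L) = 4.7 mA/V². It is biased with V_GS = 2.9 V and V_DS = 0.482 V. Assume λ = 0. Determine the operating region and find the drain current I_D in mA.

Triode; I_D = 4.18 mA

V_ov = V_GS − V_TN = 2.9 − 0.813 = 2.09 V.
Since V_DS = 0.482 V < V_ov = 2.09 V, the device is in the triode region.
I_D = k_n [V_ov · V_DS − ½ V_DS²] = 4.7 × [2.09 × 0.482 − 0.5 × 0.482²] = 4.18 mA.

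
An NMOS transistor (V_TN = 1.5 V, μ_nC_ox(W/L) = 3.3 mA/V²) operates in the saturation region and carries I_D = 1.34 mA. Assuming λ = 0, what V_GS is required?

In saturation I_D = ½ k_n (V_GS − V_TN)², so V_GS − V_TN = √(2 I_D / k_n) = √(2 × 1.34 / 3.3) = 0.901 V.
V_GS = 1.5 + 0.901 = 2.4 V.

V_GS = 2.40 V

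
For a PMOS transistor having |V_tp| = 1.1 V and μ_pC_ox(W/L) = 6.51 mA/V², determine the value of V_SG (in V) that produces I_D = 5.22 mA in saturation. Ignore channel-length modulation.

In saturation I_D = ½ k_p (V_SG − |V_tp|)², so V_SG − |V_tp| = √(2 I_D / k_p) = √(2 × 5.22 / 6.51) = 1.27 V.
V_SG = 1.1 + 1.27 = 2.37 V.

V_SG = 2.37 V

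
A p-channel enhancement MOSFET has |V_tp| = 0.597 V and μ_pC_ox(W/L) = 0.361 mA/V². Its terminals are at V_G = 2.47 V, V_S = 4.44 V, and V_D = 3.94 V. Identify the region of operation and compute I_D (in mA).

Triode; I_D = 0.203 mA

V_SG = V_S − V_G = 4.44 − 2.47 = 1.97 V; V_SD = V_S − V_D = 4.44 − 3.94 = 0.5 V.
V_ov = V_SG − |V_tp| = 1.97 − 0.597 = 1.37 V.
Since V_SD = 0.5 V < V_ov = 1.37 V, the device is in the triode region.
I_D = k_p [V_ov · V_SD − ½ V_SD²] = 0.361 × [1.37 × 0.5 − 0.5 × 0.5²] = 0.203 mA.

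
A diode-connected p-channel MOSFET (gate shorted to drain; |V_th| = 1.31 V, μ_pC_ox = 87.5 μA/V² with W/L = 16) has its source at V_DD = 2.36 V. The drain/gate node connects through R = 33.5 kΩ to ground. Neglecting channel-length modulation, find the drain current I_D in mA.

With gate tied to drain, V_SG = V_SD ≥ V_SG − |V_th|, so the device is in saturation.
k_p = μ_pC_ox · (W/L) = 1.4 mA/V².
KCL at the drain: ½ k_p (V_SG − |V_th|)² = (V_DD − V_SG)/R.
Let x = V_SG − 1.31. Then 23.4 x² + x − 1.05 = 0, giving x = 0.191 V (positive root), so V_SG = 1.5 V.
I_D = (V_DD − V_SG)/R = (2.36 − 1.5) / 33.5 = 0.0256 mA.

I_D = 0.0256 mA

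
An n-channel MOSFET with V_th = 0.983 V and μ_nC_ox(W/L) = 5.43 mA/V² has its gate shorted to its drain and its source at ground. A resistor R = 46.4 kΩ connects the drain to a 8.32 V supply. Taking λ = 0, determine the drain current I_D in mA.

With gate tied to drain, V_GS = V_DS ≥ V_GS − V_th, so the device is in saturation.
KCL at the drain: ½ k_n (V_GS − V_th)² = (V_DD − V_GS)/R.
Let x = V_GS − 0.983. Then 126 x² + x − 7.337 = 0, giving x = 0.237 V (positive root), so V_GS = 1.22 V.
I_D = (V_DD − V_GS)/R = (8.32 − 1.22) / 46.4 = 0.153 mA.

I_D = 0.153 mA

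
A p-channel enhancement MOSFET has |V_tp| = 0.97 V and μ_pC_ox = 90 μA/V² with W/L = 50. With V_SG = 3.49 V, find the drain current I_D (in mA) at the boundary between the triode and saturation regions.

I_D = 14.3 mA

At the boundary V_SD = V_ov = V_SG − |V_tp| = 3.49 − 0.97 = 2.52 V.
k_p = μ_pC_ox · (W/L) = 4.5 mA/V².
I_D = ½ k_p V_ov² = 0.5 × 4.5 × 2.52² = 14.3 mA.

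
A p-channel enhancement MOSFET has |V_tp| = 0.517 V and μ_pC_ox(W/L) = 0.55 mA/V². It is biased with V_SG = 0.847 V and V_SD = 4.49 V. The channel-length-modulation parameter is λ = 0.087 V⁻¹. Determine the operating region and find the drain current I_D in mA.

Saturation; I_D = 0.0416 mA

V_ov = V_SG − |V_tp| = 0.847 − 0.517 = 0.33 V.
Since V_SD = 4.49 V ≥ V_ov = 0.33 V, the device is in saturation.
I_D = ½ k_p V_ov² (1 + λ V_SD) = 0.5 × 0.55 × 0.33² × (1 + 0.087 × 4.49) = 0.0416 mA.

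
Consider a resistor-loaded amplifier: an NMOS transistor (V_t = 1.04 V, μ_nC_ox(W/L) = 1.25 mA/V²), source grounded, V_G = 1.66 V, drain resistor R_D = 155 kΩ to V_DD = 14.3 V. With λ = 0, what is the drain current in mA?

V_GS = V_G = 1.66 V, so V_ov = 1.66 − 1.04 = 0.62 V.
Assume saturation: I_D = ½ k_n V_ov² = 0.5 × 1.25 × 0.62² = 0.24 mA, giving V_DS = V_DD − I_D R_D = 14.3 − 0.24 × 155 = -22.9 V.
But -22.9 V < V_ov = 0.62 V, so the device is actually in triode.
In triode I_D = k_n[V_ov V_DS − ½ V_DS²] and I_D = (V_DD − V_DS)/R_D. Equating: 96.9 V_DS² − 121.1 V_DS + 14.3 = 0, giving V_DS = 0.132 V (the root below V_ov).
I_D = (14.3 − 0.132) / 155 = 0.0914 mA.

I_D = 0.0914 mA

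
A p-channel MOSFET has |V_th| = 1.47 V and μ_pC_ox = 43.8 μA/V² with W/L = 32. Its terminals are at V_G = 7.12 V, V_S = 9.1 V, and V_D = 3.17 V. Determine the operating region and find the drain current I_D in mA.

V_SG = V_S − V_G = 9.1 − 7.12 = 1.98 V; V_SD = V_S − V_D = 9.1 − 3.17 = 5.93 V.
k_p = μ_pC_ox · (W/L) = 1.402 mA/V².
V_ov = V_SG − |V_th| = 1.98 − 1.47 = 0.51 V.
Since V_SD = 5.93 V ≥ V_ov = 0.51 V, the device is in saturation.
I_D = ½ k_p V_ov² = 0.5 × 1.402 × 0.51² = 0.182 mA.

Saturation; I_D = 0.182 mA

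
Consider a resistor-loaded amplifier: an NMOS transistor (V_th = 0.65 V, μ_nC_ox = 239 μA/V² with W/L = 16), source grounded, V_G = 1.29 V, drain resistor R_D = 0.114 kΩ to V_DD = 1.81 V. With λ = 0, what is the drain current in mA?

V_GS = V_G = 1.29 V, so V_ov = 1.29 − 0.65 = 0.64 V.
k_n = μ_nC_ox · (W/L) = 3.824 mA/V².
Assume saturation: I_D = ½ k_n V_ov² = 0.5 × 3.824 × 0.64² = 0.783 mA, giving V_DS = V_DD − I_D R_D = 1.81 − 0.783 × 0.114 = 1.72 V.
V_DS = 1.72 V ≥ V_ov = 0.64 V, confirming saturation.

I_D = 0.783 mA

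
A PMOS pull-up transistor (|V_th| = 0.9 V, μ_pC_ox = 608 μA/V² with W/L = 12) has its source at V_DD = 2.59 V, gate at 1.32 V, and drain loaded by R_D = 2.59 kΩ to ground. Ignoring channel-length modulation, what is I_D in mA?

V_SG = V_DD − V_G = 2.59 − 1.32 = 1.27 V, so V_ov = 1.27 − 0.9 = 0.37 V.
k_p = μ_pC_ox · (W/L) = 7.296 mA/V².
Assume saturation: I_D = ½ k_p V_ov² = 0.5 × 7.296 × 0.37² = 0.499 mA, giving V_SD = V_DD − I_D R_D = 2.59 − 0.499 × 2.59 = 1.3 V.
V_SD = 1.3 V ≥ V_ov = 0.37 V, confirming saturation.

I_D = 0.499 mA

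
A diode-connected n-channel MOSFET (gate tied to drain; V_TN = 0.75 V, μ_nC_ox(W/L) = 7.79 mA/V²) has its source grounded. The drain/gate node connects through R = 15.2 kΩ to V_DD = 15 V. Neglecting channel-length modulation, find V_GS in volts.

V_GS = 1.23 V

With gate tied to drain, V_GS = V_DS ≥ V_GS − V_TN, so the device is in saturation.
KCL at the drain: ½ k_n (V_GS − V_TN)² = (V_DD − V_GS)/R.
Let x = V_GS − 0.75. Then 59.2 x² + x − 14.25 = 0, giving x = 0.482 V (positive root), so V_GS = 1.23 V.
I_D = (V_DD − V_GS)/R = (15 − 1.23) / 15.2 = 0.906 mA.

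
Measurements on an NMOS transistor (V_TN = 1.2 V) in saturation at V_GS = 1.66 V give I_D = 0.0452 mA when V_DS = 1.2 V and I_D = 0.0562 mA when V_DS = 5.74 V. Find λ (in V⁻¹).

With V_GS fixed, I_D ∝ (1 + λ V_DS) in saturation, so I_D2/I_D1 = (1 + λ V_DS2)/(1 + λ V_DS1).
0.0562/0.0452 = 1.243 = (1 + 5.74 λ)/(1 + 1.2 λ).
Solving: λ (I_D1 V_DS2 − I_D2 V_DS1) = I_D2 − I_D1, so λ = (0.0562 − 0.0452) / (0.0452 × 5.74 − 0.0562 × 1.2) = 0.011 / 0.192 = 0.0573 V⁻¹.

λ = 0.0573 V⁻¹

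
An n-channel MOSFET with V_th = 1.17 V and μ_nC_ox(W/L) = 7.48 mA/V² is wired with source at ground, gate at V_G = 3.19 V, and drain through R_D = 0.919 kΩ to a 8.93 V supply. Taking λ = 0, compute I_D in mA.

I_D = 8.93 mA

V_GS = V_G = 3.19 V, so V_ov = 3.19 − 1.17 = 2.02 V.
Assume saturation: I_D = ½ k_n V_ov² = 0.5 × 7.48 × 2.02² = 15.3 mA, giving V_DS = V_DD − I_D R_D = 8.93 − 15.3 × 0.919 = -5.09 V.
But -5.09 V < V_ov = 2.02 V, so the device is actually in triode.
In triode I_D = k_n[V_ov V_DS − ½ V_DS²] and I_D = (V_DD − V_DS)/R_D. Equating: 3.44 V_DS² − 14.89 V_DS + 8.93 = 0, giving V_DS = 0.719 V (the root below V_ov).
I_D = (8.93 − 0.719) / 0.919 = 8.93 mA.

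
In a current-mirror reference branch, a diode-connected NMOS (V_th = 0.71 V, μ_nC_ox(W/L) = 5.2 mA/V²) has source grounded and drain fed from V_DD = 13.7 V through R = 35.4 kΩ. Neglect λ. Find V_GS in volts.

V_GS = 1.08 V

With gate tied to drain, V_GS = V_DS ≥ V_GS − V_th, so the device is in saturation.
KCL at the drain: ½ k_n (V_GS − V_th)² = (V_DD − V_GS)/R.
Let x = V_GS − 0.71. Then 92 x² + x − 12.99 = 0, giving x = 0.37 V (positive root), so V_GS = 1.08 V.
I_D = (V_DD − V_GS)/R = (13.7 − 1.08) / 35.4 = 0.356 mA.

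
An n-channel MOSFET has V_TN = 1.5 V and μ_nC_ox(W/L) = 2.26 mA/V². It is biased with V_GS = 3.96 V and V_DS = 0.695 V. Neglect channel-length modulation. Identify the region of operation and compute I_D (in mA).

V_ov = V_GS − V_TN = 3.96 − 1.5 = 2.46 V.
Since V_DS = 0.695 V < V_ov = 2.46 V, the device is in the triode region.
I_D = k_n [V_ov · V_DS − ½ V_DS²] = 2.26 × [2.46 × 0.695 − 0.5 × 0.695²] = 3.32 mA.

Triode; I_D = 3.32 mA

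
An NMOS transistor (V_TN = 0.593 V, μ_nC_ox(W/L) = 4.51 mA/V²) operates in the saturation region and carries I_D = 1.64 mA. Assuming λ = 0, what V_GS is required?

In saturation I_D = ½ k_n (V_GS − V_TN)², so V_GS − V_TN = √(2 I_D / k_n) = √(2 × 1.64 / 4.51) = 0.853 V.
V_GS = 0.593 + 0.853 = 1.45 V.

V_GS = 1.45 V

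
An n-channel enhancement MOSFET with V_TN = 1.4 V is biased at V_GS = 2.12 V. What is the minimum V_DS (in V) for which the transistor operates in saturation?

V_DS,sat = 0.720 V

The boundary between triode and saturation is V_DS = V_GS − V_TN = V_ov.
V_ov = 2.12 − 1.4 = 0.72 V.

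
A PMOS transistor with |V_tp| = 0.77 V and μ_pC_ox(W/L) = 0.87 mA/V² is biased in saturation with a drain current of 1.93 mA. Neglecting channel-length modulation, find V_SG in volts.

In saturation I_D = ½ k_p (V_SG − |V_tp|)², so V_SG − |V_tp| = √(2 I_D / k_p) = √(2 × 1.93 / 0.87) = 2.11 V.
V_SG = 0.77 + 2.11 = 2.88 V.

V_SG = 2.88 V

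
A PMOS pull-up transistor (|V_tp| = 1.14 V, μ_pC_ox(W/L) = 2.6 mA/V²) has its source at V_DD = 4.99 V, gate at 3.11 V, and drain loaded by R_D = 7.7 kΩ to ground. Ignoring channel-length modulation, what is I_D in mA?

V_SG = V_DD − V_G = 4.99 − 3.11 = 1.88 V, so V_ov = 1.88 − 1.14 = 0.74 V.
Assume saturation: I_D = ½ k_p V_ov² = 0.5 × 2.6 × 0.74² = 0.712 mA, giving V_SD = V_DD − I_D R_D = 4.99 − 0.712 × 7.7 = -0.491 V.
But -0.491 V < V_ov = 0.74 V, so the device is actually in triode.
In triode I_D = k_p[V_ov V_SD − ½ V_SD²] and I_D = (V_DD − V_SD)/R_D. Equating: 10 V_SD² − 15.81 V_SD + 4.99 = 0, giving V_SD = 0.436 V (the root below V_ov).
I_D = (4.99 − 0.436) / 7.7 = 0.591 mA.

I_D = 0.591 mA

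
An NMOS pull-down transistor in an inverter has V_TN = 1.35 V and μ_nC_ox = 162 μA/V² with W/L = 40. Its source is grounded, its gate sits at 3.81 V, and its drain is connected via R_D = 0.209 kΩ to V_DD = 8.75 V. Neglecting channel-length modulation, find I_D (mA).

V_GS = V_G = 3.81 V, so V_ov = 3.81 − 1.35 = 2.46 V.
k_n = μ_nC_ox · (W/L) = 6.48 mA/V².
Assume saturation: I_D = ½ k_n V_ov² = 0.5 × 6.48 × 2.46² = 19.6 mA, giving V_DS = V_DD − I_D R_D = 8.75 − 19.6 × 0.209 = 4.65 V.
V_DS = 4.65 V ≥ V_ov = 2.46 V, confirming saturation.

I_D = 19.6 mA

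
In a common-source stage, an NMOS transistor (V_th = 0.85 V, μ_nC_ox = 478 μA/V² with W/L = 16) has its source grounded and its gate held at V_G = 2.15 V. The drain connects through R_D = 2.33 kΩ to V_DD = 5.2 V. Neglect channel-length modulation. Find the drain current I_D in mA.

V_GS = V_G = 2.15 V, so V_ov = 2.15 − 0.85 = 1.3 V.
k_n = μ_nC_ox · (W/L) = 7.648 mA/V².
Assume saturation: I_D = ½ k_n V_ov² = 0.5 × 7.648 × 1.3² = 6.46 mA, giving V_DS = V_DD − I_D R_D = 5.2 − 6.46 × 2.33 = -9.86 V.
But -9.86 V < V_ov = 1.3 V, so the device is actually in triode.
In triode I_D = k_n[V_ov V_DS − ½ V_DS²] and I_D = (V_DD − V_DS)/R_D. Equating: 8.91 V_DS² − 24.17 V_DS + 5.2 = 0, giving V_DS = 0.236 V (the root below V_ov).
I_D = (5.2 − 0.236) / 2.33 = 2.13 mA.

I_D = 2.13 mA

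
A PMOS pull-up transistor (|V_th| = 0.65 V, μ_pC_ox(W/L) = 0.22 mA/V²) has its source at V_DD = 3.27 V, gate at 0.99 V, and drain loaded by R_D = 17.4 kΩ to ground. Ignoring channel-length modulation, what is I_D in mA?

V_SG = V_DD − V_G = 3.27 − 0.99 = 2.28 V, so V_ov = 2.28 − 0.65 = 1.63 V.
Assume saturation: I_D = ½ k_p V_ov² = 0.5 × 0.22 × 1.63² = 0.292 mA, giving V_SD = V_DD − I_D R_D = 3.27 − 0.292 × 17.4 = -1.82 V.
But -1.82 V < V_ov = 1.63 V, so the device is actually in triode.
In triode I_D = k_p[V_ov V_SD − ½ V_SD²] and I_D = (V_DD − V_SD)/R_D. Equating: 1.91 V_SD² − 7.24 V_SD + 3.27 = 0, giving V_SD = 0.524 V (the root below V_ov).
I_D = (3.27 − 0.524) / 17.4 = 0.158 mA.

I_D = 0.158 mA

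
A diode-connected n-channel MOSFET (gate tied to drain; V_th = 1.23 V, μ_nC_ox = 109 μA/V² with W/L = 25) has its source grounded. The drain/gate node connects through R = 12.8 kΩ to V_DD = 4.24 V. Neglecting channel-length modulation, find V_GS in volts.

With gate tied to drain, V_GS = V_DS ≥ V_GS − V_th, so the device is in saturation.
k_n = μ_nC_ox · (W/L) = 2.725 mA/V².
KCL at the drain: ½ k_n (V_GS − V_th)² = (V_DD − V_GS)/R.
Let x = V_GS − 1.23. Then 17.4 x² + x − 3.01 = 0, giving x = 0.388 V (positive root), so V_GS = 1.62 V.
I_D = (V_DD − V_GS)/R = (4.24 − 1.62) / 12.8 = 0.205 mA.

V_GS = 1.62 V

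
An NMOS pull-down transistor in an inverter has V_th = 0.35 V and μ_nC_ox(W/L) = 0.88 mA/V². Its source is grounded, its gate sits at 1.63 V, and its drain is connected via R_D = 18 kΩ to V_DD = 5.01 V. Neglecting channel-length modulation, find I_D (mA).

V_GS = V_G = 1.63 V, so V_ov = 1.63 − 0.35 = 1.28 V.
Assume saturation: I_D = ½ k_n V_ov² = 0.5 × 0.88 × 1.28² = 0.721 mA, giving V_DS = V_DD − I_D R_D = 5.01 − 0.721 × 18 = -7.97 V.
But -7.97 V < V_ov = 1.28 V, so the device is actually in triode.
In triode I_D = k_n[V_ov V_DS − ½ V_DS²] and I_D = (V_DD − V_DS)/R_D. Equating: 7.92 V_DS² − 21.28 V_DS + 5.01 = 0, giving V_DS = 0.261 V (the root below V_ov).
I_D = (5.01 − 0.261) / 18 = 0.264 mA.

I_D = 0.264 mA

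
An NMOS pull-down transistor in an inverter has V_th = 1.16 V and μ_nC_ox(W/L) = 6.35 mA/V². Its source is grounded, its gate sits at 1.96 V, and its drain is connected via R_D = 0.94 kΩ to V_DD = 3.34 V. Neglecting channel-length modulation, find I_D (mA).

I_D = 2.03 mA

V_GS = V_G = 1.96 V, so V_ov = 1.96 − 1.16 = 0.8 V.
Assume saturation: I_D = ½ k_n V_ov² = 0.5 × 6.35 × 0.8² = 2.03 mA, giving V_DS = V_DD − I_D R_D = 3.34 − 2.03 × 0.94 = 1.43 V.
V_DS = 1.43 V ≥ V_ov = 0.8 V, confirming saturation.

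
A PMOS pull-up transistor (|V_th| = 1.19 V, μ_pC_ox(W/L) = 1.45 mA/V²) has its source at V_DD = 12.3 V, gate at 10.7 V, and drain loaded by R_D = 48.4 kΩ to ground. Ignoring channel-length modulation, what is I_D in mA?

V_SG = V_DD − V_G = 12.3 − 10.7 = 1.6 V, so V_ov = 1.6 − 1.19 = 0.41 V.
Assume saturation: I_D = ½ k_p V_ov² = 0.5 × 1.45 × 0.41² = 0.122 mA, giving V_SD = V_DD − I_D R_D = 12.3 − 0.122 × 48.4 = 6.4 V.
V_SD = 6.4 V ≥ V_ov = 0.41 V, confirming saturation.

I_D = 0.122 mA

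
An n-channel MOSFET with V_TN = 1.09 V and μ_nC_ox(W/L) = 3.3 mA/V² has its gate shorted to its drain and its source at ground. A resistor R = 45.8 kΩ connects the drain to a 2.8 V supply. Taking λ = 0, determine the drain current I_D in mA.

I_D = 0.0342 mA

With gate tied to drain, V_GS = V_DS ≥ V_GS − V_TN, so the device is in saturation.
KCL at the drain: ½ k_n (V_GS − V_TN)² = (V_DD − V_GS)/R.
Let x = V_GS − 1.09. Then 75.6 x² + x − 1.71 = 0, giving x = 0.144 V (positive root), so V_GS = 1.23 V.
I_D = (V_DD − V_GS)/R = (2.8 − 1.23) / 45.8 = 0.0342 mA.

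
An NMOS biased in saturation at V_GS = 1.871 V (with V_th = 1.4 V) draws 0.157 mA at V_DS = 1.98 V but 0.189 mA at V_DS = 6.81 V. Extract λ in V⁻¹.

With V_GS fixed, I_D ∝ (1 + λ V_DS) in saturation, so I_D2/I_D1 = (1 + λ V_DS2)/(1 + λ V_DS1).
0.189/0.157 = 1.204 = (1 + 6.81 λ)/(1 + 1.98 λ).
Solving: λ (I_D1 V_DS2 − I_D2 V_DS1) = I_D2 − I_D1, so λ = (0.189 − 0.157) / (0.157 × 6.81 − 0.189 × 1.98) = 0.032 / 0.695 = 0.046 V⁻¹.

λ = 0.0460 V⁻¹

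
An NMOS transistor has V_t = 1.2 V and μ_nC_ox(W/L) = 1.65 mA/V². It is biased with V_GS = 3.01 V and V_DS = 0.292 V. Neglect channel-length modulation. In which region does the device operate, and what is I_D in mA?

Triode; I_D = 0.802 mA

V_ov = V_GS − V_t = 3.01 − 1.2 = 1.81 V.
Since V_DS = 0.292 V < V_ov = 1.81 V, the device is in the triode region.
I_D = k_n [V_ov · V_DS − ½ V_DS²] = 1.65 × [1.81 × 0.292 − 0.5 × 0.292²] = 0.802 mA.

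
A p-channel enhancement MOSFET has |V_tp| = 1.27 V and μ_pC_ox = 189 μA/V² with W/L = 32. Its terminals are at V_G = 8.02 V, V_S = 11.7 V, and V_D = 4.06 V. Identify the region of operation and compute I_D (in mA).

Saturation; I_D = 17.6 mA

V_SG = V_S − V_G = 11.7 − 8.02 = 3.68 V; V_SD = V_S − V_D = 11.7 − 4.06 = 7.64 V.
k_p = μ_pC_ox · (W/L) = 6.048 mA/V².
V_ov = V_SG − |V_tp| = 3.68 − 1.27 = 2.41 V.
Since V_SD = 7.64 V ≥ V_ov = 2.41 V, the device is in saturation.
I_D = ½ k_p V_ov² = 0.5 × 6.048 × 2.41² = 17.6 mA.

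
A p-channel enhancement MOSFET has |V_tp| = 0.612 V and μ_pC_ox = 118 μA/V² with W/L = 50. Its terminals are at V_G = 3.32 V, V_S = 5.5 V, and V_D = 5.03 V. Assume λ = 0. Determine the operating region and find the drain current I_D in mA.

V_SG = V_S − V_G = 5.5 − 3.32 = 2.18 V; V_SD = V_S − V_D = 5.5 − 5.03 = 0.47 V.
k_p = μ_pC_ox · (W/L) = 5.9 mA/V².
V_ov = V_SG − |V_tp| = 2.18 − 0.612 = 1.57 V.
Since V_SD = 0.47 V < V_ov = 1.57 V, the device is in the triode region.
I_D = k_p [V_ov · V_SD − ½ V_SD²] = 5.9 × [1.57 × 0.47 − 0.5 × 0.47²] = 3.7 mA.

Triode; I_D = 3.70 mA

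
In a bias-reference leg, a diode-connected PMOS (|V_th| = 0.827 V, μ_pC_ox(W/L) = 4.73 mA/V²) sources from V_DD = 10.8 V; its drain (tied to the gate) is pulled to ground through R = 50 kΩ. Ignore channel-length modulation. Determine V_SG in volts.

With gate tied to drain, V_SG = V_SD ≥ V_SG − |V_th|, so the device is in saturation.
KCL at the drain: ½ k_p (V_SG − |V_th|)² = (V_DD − V_SG)/R.
Let x = V_SG − 0.827. Then 118 x² + x − 9.973 = 0, giving x = 0.286 V (positive root), so V_SG = 1.11 V.
I_D = (V_DD − V_SG)/R = (10.8 − 1.11) / 50 = 0.194 mA.

V_SG = 1.11 V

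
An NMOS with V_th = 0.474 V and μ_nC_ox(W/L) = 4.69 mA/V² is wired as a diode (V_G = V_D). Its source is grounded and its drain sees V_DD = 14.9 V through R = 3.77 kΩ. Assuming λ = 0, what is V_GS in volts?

With gate tied to drain, V_GS = V_DS ≥ V_GS − V_th, so the device is in saturation.
KCL at the drain: ½ k_n (V_GS − V_th)² = (V_DD − V_GS)/R.
Let x = V_GS − 0.474. Then 8.84 x² + x − 14.43 = 0, giving x = 1.22 V (positive root), so V_GS = 1.7 V.
I_D = (V_DD − V_GS)/R = (14.9 − 1.7) / 3.77 = 3.5 mA.

V_GS = 1.70 V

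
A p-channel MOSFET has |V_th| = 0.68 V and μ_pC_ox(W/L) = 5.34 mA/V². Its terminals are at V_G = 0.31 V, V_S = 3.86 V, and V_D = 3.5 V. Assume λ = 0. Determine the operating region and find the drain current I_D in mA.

Triode; I_D = 5.17 mA

V_SG = V_S − V_G = 3.86 − 0.31 = 3.55 V; V_SD = V_S − V_D = 3.86 − 3.5 = 0.36 V.
V_ov = V_SG − |V_th| = 3.55 − 0.68 = 2.87 V.
Since V_SD = 0.36 V < V_ov = 2.87 V, the device is in the triode region.
I_D = k_p [V_ov · V_SD − ½ V_SD²] = 5.34 × [2.87 × 0.36 − 0.5 × 0.36²] = 5.17 mA.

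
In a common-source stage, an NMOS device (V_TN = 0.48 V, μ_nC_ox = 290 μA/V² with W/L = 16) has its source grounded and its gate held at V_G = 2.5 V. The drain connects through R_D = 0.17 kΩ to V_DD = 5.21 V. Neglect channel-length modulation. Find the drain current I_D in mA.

V_GS = V_G = 2.5 V, so V_ov = 2.5 − 0.48 = 2.02 V.
k_n = μ_nC_ox · (W/L) = 4.64 mA/V².
Assume saturation: I_D = ½ k_n V_ov² = 0.5 × 4.64 × 2.02² = 9.47 mA, giving V_DS = V_DD − I_D R_D = 5.21 − 9.47 × 0.17 = 3.6 V.
V_DS = 3.6 V ≥ V_ov = 2.02 V, confirming saturation.

I_D = 9.47 mA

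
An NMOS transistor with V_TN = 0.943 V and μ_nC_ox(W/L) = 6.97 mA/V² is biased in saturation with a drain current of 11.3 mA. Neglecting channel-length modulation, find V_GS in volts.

In saturation I_D = ½ k_n (V_GS − V_TN)², so V_GS − V_TN = √(2 I_D / k_n) = √(2 × 11.3 / 6.97) = 1.8 V.
V_GS = 0.943 + 1.8 = 2.74 V.

V_GS = 2.74 V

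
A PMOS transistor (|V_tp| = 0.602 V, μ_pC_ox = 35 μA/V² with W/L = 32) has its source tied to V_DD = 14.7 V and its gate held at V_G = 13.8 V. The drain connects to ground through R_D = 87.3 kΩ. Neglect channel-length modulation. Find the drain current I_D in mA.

I_D = 0.0497 mA

V_SG = V_DD − V_G = 14.7 − 13.8 = 0.9 V, so V_ov = 0.9 − 0.602 = 0.298 V.
k_p = μ_pC_ox · (W/L) = 1.12 mA/V².
Assume saturation: I_D = ½ k_p V_ov² = 0.5 × 1.12 × 0.298² = 0.0497 mA, giving V_SD = V_DD − I_D R_D = 14.7 − 0.0497 × 87.3 = 10.4 V.
V_SD = 10.4 V ≥ V_ov = 0.298 V, confirming saturation.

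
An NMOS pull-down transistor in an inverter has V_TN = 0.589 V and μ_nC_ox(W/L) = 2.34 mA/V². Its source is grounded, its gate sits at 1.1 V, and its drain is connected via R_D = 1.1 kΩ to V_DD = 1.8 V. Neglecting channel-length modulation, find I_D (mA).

V_GS = V_G = 1.1 V, so V_ov = 1.1 − 0.589 = 0.511 V.
Assume saturation: I_D = ½ k_n V_ov² = 0.5 × 2.34 × 0.511² = 0.306 mA, giving V_DS = V_DD − I_D R_D = 1.8 − 0.306 × 1.1 = 1.46 V.
V_DS = 1.46 V ≥ V_ov = 0.511 V, confirming saturation.

I_D = 0.306 mA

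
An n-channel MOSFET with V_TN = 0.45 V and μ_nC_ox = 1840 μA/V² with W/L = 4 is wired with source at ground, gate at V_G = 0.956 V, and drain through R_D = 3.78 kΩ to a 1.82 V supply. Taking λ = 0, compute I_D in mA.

I_D = 0.445 mA

V_GS = V_G = 0.956 V, so V_ov = 0.956 − 0.45 = 0.506 V.
k_n = μ_nC_ox · (W/L) = 7.36 mA/V².
Assume saturation: I_D = ½ k_n V_ov² = 0.5 × 7.36 × 0.506² = 0.942 mA, giving V_DS = V_DD − I_D R_D = 1.82 − 0.942 × 3.78 = -1.74 V.
But -1.74 V < V_ov = 0.506 V, so the device is actually in triode.
In triode I_D = k_n[V_ov V_DS − ½ V_DS²] and I_D = (V_DD − V_DS)/R_D. Equating: 13.9 V_DS² − 15.08 V_DS + 1.82 = 0, giving V_DS = 0.138 V (the root below V_ov).
I_D = (1.82 − 0.138) / 3.78 = 0.445 mA.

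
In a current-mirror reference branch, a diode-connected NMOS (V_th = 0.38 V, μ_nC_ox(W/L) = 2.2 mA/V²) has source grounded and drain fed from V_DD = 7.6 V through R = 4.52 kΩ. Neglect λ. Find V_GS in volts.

V_GS = 1.49 V

With gate tied to drain, V_GS = V_DS ≥ V_GS − V_th, so the device is in saturation.
KCL at the drain: ½ k_n (V_GS − V_th)² = (V_DD − V_GS)/R.
Let x = V_GS − 0.38. Then 4.97 x² + x − 7.22 = 0, giving x = 1.11 V (positive root), so V_GS = 1.49 V.
I_D = (V_DD − V_GS)/R = (7.6 − 1.49) / 4.52 = 1.35 mA.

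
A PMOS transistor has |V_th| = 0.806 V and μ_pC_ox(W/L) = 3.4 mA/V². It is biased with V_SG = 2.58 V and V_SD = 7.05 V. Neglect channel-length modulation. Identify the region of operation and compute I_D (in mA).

V_ov = V_SG − |V_th| = 2.58 − 0.806 = 1.77 V.
Since V_SD = 7.05 V ≥ V_ov = 1.77 V, the device is in saturation.
I_D = ½ k_p V_ov² = 0.5 × 3.4 × 1.77² = 5.35 mA.

Saturation; I_D = 5.35 mA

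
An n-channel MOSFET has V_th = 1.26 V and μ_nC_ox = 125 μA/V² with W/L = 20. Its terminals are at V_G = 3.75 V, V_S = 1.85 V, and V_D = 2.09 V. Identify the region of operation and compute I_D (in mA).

V_GS = V_G − V_S = 3.75 − 1.85 = 1.9 V; V_DS = V_D − V_S = 2.09 − 1.85 = 0.24 V.
k_n = μ_nC_ox · (W/L) = 2.5 mA/V².
V_ov = V_GS − V_th = 1.9 − 1.26 = 0.64 V.
Since V_DS = 0.24 V < V_ov = 0.64 V, the device is in the triode region.
I_D = k_n [V_ov · V_DS − ½ V_DS²] = 2.5 × [0.64 × 0.24 − 0.5 × 0.24²] = 0.312 mA.

Triode; I_D = 0.312 mA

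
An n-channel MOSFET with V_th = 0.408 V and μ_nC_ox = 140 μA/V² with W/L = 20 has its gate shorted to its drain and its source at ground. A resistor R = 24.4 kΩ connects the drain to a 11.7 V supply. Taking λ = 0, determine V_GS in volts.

With gate tied to drain, V_GS = V_DS ≥ V_GS − V_th, so the device is in saturation.
k_n = μ_nC_ox · (W/L) = 2.8 mA/V².
KCL at the drain: ½ k_n (V_GS − V_th)² = (V_DD − V_GS)/R.
Let x = V_GS − 0.408. Then 34.2 x² + x − 11.29 = 0, giving x = 0.56 V (positive root), so V_GS = 0.968 V.
I_D = (V_DD − V_GS)/R = (11.7 − 0.968) / 24.4 = 0.44 mA.

V_GS = 0.968 V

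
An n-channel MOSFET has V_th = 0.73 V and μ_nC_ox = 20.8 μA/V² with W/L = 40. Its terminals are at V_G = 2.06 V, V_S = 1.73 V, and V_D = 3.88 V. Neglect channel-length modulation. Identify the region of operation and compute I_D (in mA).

Cutoff; I_D = 0 mA

V_GS = V_G − V_S = 2.06 − 1.73 = 0.33 V; V_DS = V_D − V_S = 3.88 − 1.73 = 2.15 V.
V_GS = 0.33 V < V_th = 0.73 V, so the transistor is in cutoff.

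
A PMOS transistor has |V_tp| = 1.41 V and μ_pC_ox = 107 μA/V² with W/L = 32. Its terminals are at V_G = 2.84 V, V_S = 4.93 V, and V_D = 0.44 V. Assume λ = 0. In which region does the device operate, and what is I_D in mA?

V_SG = V_S − V_G = 4.93 − 2.84 = 2.09 V; V_SD = V_S − V_D = 4.93 − 0.44 = 4.49 V.
k_p = μ_pC_ox · (W/L) = 3.424 mA/V².
V_ov = V_SG − |V_tp| = 2.09 − 1.41 = 0.68 V.
Since V_SD = 4.49 V ≥ V_ov = 0.68 V, the device is in saturation.
I_D = ½ k_p V_ov² = 0.5 × 3.424 × 0.68² = 0.792 mA.

Saturation; I_D = 0.792 mA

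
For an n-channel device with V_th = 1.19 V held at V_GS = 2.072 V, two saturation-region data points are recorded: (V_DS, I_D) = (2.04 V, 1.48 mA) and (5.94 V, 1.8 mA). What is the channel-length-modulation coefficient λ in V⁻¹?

λ = 0.0625 V⁻¹

With V_GS fixed, I_D ∝ (1 + λ V_DS) in saturation, so I_D2/I_D1 = (1 + λ V_DS2)/(1 + λ V_DS1).
1.8/1.48 = 1.216 = (1 + 5.94 λ)/(1 + 2.04 λ).
Solving: λ (I_D1 V_DS2 − I_D2 V_DS1) = I_D2 − I_D1, so λ = (1.8 − 1.48) / (1.48 × 5.94 − 1.8 × 2.04) = 0.32 / 5.12 = 0.0625 V⁻¹.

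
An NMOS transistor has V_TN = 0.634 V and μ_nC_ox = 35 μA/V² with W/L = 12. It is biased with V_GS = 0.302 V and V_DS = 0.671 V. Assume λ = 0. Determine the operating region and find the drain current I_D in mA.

V_GS = 0.302 V < V_TN = 0.634 V, so the transistor is in cutoff.

Cutoff; I_D = 0 mA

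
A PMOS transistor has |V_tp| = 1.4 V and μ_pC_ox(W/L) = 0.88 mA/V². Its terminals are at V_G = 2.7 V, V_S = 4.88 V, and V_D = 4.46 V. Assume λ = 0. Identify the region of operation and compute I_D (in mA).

V_SG = V_S − V_G = 4.88 − 2.7 = 2.18 V; V_SD = V_S − V_D = 4.88 − 4.46 = 0.42 V.
V_ov = V_SG − |V_tp| = 2.18 − 1.4 = 0.78 V.
Since V_SD = 0.42 V < V_ov = 0.78 V, the device is in the triode region.
I_D = k_p [V_ov · V_SD − ½ V_SD²] = 0.88 × [0.78 × 0.42 − 0.5 × 0.42²] = 0.211 mA.

Triode; I_D = 0.211 mA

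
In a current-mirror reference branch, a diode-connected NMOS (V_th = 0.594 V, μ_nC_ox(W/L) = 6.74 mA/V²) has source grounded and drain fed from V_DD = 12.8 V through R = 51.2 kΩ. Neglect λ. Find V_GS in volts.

With gate tied to drain, V_GS = V_DS ≥ V_GS − V_th, so the device is in saturation.
KCL at the drain: ½ k_n (V_GS − V_th)² = (V_DD − V_GS)/R.
Let x = V_GS − 0.594. Then 173 x² + x − 12.21 = 0, giving x = 0.263 V (positive root), so V_GS = 0.857 V.
I_D = (V_DD − V_GS)/R = (12.8 − 0.857) / 51.2 = 0.233 mA.

V_GS = 0.857 V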